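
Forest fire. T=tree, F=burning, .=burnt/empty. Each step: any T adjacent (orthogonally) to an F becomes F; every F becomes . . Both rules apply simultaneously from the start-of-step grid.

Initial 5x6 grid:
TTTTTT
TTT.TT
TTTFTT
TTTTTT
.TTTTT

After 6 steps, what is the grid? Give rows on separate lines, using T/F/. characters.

Step 1: 3 trees catch fire, 1 burn out
  TTTTTT
  TTT.TT
  TTF.FT
  TTTFTT
  .TTTTT
Step 2: 7 trees catch fire, 3 burn out
  TTTTTT
  TTF.FT
  TF...F
  TTF.FT
  .TTFTT
Step 3: 9 trees catch fire, 7 burn out
  TTFTFT
  TF...F
  F.....
  TF...F
  .TF.FT
Step 4: 7 trees catch fire, 9 burn out
  TF.F.F
  F.....
  ......
  F.....
  .F...F
Step 5: 1 trees catch fire, 7 burn out
  F.....
  ......
  ......
  ......
  ......
Step 6: 0 trees catch fire, 1 burn out
  ......
  ......
  ......
  ......
  ......

......
......
......
......
......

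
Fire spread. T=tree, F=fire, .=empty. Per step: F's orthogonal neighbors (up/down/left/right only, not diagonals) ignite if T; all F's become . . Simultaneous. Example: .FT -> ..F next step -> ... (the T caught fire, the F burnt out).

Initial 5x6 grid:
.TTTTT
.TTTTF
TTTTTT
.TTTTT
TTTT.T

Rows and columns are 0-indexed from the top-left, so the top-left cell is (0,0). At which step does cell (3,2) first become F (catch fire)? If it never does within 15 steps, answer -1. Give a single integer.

Step 1: cell (3,2)='T' (+3 fires, +1 burnt)
Step 2: cell (3,2)='T' (+4 fires, +3 burnt)
Step 3: cell (3,2)='T' (+5 fires, +4 burnt)
Step 4: cell (3,2)='T' (+4 fires, +5 burnt)
Step 5: cell (3,2)='F' (+4 fires, +4 burnt)
  -> target ignites at step 5
Step 6: cell (3,2)='.' (+3 fires, +4 burnt)
Step 7: cell (3,2)='.' (+1 fires, +3 burnt)
Step 8: cell (3,2)='.' (+1 fires, +1 burnt)
Step 9: cell (3,2)='.' (+0 fires, +1 burnt)
  fire out at step 9

5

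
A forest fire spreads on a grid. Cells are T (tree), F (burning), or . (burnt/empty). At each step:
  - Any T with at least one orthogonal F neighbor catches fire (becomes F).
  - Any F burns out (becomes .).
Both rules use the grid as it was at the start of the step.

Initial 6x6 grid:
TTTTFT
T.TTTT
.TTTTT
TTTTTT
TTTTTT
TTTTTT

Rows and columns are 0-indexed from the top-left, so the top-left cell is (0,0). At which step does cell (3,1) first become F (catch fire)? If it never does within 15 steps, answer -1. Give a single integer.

Step 1: cell (3,1)='T' (+3 fires, +1 burnt)
Step 2: cell (3,1)='T' (+4 fires, +3 burnt)
Step 3: cell (3,1)='T' (+5 fires, +4 burnt)
Step 4: cell (3,1)='T' (+5 fires, +5 burnt)
Step 5: cell (3,1)='T' (+6 fires, +5 burnt)
Step 6: cell (3,1)='F' (+4 fires, +6 burnt)
  -> target ignites at step 6
Step 7: cell (3,1)='.' (+3 fires, +4 burnt)
Step 8: cell (3,1)='.' (+2 fires, +3 burnt)
Step 9: cell (3,1)='.' (+1 fires, +2 burnt)
Step 10: cell (3,1)='.' (+0 fires, +1 burnt)
  fire out at step 10

6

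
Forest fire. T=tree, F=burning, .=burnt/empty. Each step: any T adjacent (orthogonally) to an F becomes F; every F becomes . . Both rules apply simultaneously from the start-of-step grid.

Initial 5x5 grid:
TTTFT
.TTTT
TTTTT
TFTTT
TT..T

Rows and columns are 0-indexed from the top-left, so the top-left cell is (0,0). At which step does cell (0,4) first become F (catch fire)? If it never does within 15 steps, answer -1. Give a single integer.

Step 1: cell (0,4)='F' (+7 fires, +2 burnt)
  -> target ignites at step 1
Step 2: cell (0,4)='.' (+9 fires, +7 burnt)
Step 3: cell (0,4)='.' (+3 fires, +9 burnt)
Step 4: cell (0,4)='.' (+1 fires, +3 burnt)
Step 5: cell (0,4)='.' (+0 fires, +1 burnt)
  fire out at step 5

1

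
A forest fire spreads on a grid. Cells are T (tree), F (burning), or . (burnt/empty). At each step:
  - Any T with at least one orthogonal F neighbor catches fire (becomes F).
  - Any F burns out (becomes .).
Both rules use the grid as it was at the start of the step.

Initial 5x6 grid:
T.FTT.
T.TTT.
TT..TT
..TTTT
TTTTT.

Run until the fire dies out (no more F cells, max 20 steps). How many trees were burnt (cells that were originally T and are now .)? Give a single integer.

Answer: 16

Derivation:
Step 1: +2 fires, +1 burnt (F count now 2)
Step 2: +2 fires, +2 burnt (F count now 2)
Step 3: +1 fires, +2 burnt (F count now 1)
Step 4: +1 fires, +1 burnt (F count now 1)
Step 5: +2 fires, +1 burnt (F count now 2)
Step 6: +3 fires, +2 burnt (F count now 3)
Step 7: +2 fires, +3 burnt (F count now 2)
Step 8: +1 fires, +2 burnt (F count now 1)
Step 9: +1 fires, +1 burnt (F count now 1)
Step 10: +1 fires, +1 burnt (F count now 1)
Step 11: +0 fires, +1 burnt (F count now 0)
Fire out after step 11
Initially T: 20, now '.': 26
Total burnt (originally-T cells now '.'): 16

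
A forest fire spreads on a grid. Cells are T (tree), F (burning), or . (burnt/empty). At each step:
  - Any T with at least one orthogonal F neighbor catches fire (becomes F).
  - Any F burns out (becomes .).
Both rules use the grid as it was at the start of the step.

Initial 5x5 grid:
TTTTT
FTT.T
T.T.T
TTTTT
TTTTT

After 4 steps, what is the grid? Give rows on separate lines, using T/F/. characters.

Step 1: 3 trees catch fire, 1 burn out
  FTTTT
  .FT.T
  F.T.T
  TTTTT
  TTTTT
Step 2: 3 trees catch fire, 3 burn out
  .FTTT
  ..F.T
  ..T.T
  FTTTT
  TTTTT
Step 3: 4 trees catch fire, 3 burn out
  ..FTT
  ....T
  ..F.T
  .FTTT
  FTTTT
Step 4: 3 trees catch fire, 4 burn out
  ...FT
  ....T
  ....T
  ..FTT
  .FTTT

...FT
....T
....T
..FTT
.FTTT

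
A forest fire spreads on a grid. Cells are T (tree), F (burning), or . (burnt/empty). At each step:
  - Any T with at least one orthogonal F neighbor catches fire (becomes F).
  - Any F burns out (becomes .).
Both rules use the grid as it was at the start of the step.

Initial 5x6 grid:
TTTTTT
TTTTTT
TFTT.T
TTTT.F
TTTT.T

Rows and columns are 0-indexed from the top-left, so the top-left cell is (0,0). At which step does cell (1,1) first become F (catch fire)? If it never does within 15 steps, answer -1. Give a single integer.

Step 1: cell (1,1)='F' (+6 fires, +2 burnt)
  -> target ignites at step 1
Step 2: cell (1,1)='.' (+8 fires, +6 burnt)
Step 3: cell (1,1)='.' (+8 fires, +8 burnt)
Step 4: cell (1,1)='.' (+3 fires, +8 burnt)
Step 5: cell (1,1)='.' (+0 fires, +3 burnt)
  fire out at step 5

1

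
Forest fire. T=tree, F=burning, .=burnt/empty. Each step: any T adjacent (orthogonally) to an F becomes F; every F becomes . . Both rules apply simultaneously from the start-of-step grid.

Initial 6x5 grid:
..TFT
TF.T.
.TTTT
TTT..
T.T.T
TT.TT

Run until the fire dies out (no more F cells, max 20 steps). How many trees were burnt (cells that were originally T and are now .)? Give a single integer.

Step 1: +5 fires, +2 burnt (F count now 5)
Step 2: +3 fires, +5 burnt (F count now 3)
Step 3: +3 fires, +3 burnt (F count now 3)
Step 4: +2 fires, +3 burnt (F count now 2)
Step 5: +1 fires, +2 burnt (F count now 1)
Step 6: +1 fires, +1 burnt (F count now 1)
Step 7: +0 fires, +1 burnt (F count now 0)
Fire out after step 7
Initially T: 18, now '.': 27
Total burnt (originally-T cells now '.'): 15

Answer: 15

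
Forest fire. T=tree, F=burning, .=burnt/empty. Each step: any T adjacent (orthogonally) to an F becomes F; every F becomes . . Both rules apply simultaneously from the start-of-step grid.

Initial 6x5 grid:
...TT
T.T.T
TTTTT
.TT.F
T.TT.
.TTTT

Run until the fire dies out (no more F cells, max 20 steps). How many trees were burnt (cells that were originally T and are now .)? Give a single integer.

Answer: 18

Derivation:
Step 1: +1 fires, +1 burnt (F count now 1)
Step 2: +2 fires, +1 burnt (F count now 2)
Step 3: +2 fires, +2 burnt (F count now 2)
Step 4: +4 fires, +2 burnt (F count now 4)
Step 5: +3 fires, +4 burnt (F count now 3)
Step 6: +3 fires, +3 burnt (F count now 3)
Step 7: +2 fires, +3 burnt (F count now 2)
Step 8: +1 fires, +2 burnt (F count now 1)
Step 9: +0 fires, +1 burnt (F count now 0)
Fire out after step 9
Initially T: 19, now '.': 29
Total burnt (originally-T cells now '.'): 18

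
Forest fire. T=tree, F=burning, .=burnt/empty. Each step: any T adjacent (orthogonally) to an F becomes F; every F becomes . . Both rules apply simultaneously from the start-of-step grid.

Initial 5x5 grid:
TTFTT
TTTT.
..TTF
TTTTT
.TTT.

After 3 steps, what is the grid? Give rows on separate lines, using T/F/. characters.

Step 1: 5 trees catch fire, 2 burn out
  TF.FT
  TTFT.
  ..TF.
  TTTTF
  .TTT.
Step 2: 6 trees catch fire, 5 burn out
  F...F
  TF.F.
  ..F..
  TTTF.
  .TTT.
Step 3: 3 trees catch fire, 6 burn out
  .....
  F....
  .....
  TTF..
  .TTF.

.....
F....
.....
TTF..
.TTF.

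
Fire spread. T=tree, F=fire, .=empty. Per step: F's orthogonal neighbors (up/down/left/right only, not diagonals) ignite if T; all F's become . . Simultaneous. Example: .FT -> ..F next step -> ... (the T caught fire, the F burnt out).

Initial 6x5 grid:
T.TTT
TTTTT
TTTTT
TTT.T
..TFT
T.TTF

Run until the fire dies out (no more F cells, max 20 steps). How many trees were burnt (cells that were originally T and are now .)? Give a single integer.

Answer: 22

Derivation:
Step 1: +3 fires, +2 burnt (F count now 3)
Step 2: +3 fires, +3 burnt (F count now 3)
Step 3: +3 fires, +3 burnt (F count now 3)
Step 4: +5 fires, +3 burnt (F count now 5)
Step 5: +5 fires, +5 burnt (F count now 5)
Step 6: +2 fires, +5 burnt (F count now 2)
Step 7: +1 fires, +2 burnt (F count now 1)
Step 8: +0 fires, +1 burnt (F count now 0)
Fire out after step 8
Initially T: 23, now '.': 29
Total burnt (originally-T cells now '.'): 22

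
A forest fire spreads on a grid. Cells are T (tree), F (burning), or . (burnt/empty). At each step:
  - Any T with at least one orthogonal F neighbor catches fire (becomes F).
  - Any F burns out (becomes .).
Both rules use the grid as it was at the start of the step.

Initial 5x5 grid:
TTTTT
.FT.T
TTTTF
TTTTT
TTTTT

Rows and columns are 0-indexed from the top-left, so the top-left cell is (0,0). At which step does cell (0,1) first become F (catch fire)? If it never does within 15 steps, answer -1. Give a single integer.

Step 1: cell (0,1)='F' (+6 fires, +2 burnt)
  -> target ignites at step 1
Step 2: cell (0,1)='.' (+8 fires, +6 burnt)
Step 3: cell (0,1)='.' (+5 fires, +8 burnt)
Step 4: cell (0,1)='.' (+2 fires, +5 burnt)
Step 5: cell (0,1)='.' (+0 fires, +2 burnt)
  fire out at step 5

1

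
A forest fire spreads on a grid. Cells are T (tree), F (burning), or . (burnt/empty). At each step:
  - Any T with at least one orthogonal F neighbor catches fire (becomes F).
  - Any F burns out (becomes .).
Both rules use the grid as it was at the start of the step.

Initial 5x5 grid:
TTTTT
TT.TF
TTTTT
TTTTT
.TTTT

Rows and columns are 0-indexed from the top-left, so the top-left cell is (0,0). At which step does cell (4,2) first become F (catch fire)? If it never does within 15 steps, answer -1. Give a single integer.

Step 1: cell (4,2)='T' (+3 fires, +1 burnt)
Step 2: cell (4,2)='T' (+3 fires, +3 burnt)
Step 3: cell (4,2)='T' (+4 fires, +3 burnt)
Step 4: cell (4,2)='T' (+4 fires, +4 burnt)
Step 5: cell (4,2)='F' (+5 fires, +4 burnt)
  -> target ignites at step 5
Step 6: cell (4,2)='.' (+3 fires, +5 burnt)
Step 7: cell (4,2)='.' (+0 fires, +3 burnt)
  fire out at step 7

5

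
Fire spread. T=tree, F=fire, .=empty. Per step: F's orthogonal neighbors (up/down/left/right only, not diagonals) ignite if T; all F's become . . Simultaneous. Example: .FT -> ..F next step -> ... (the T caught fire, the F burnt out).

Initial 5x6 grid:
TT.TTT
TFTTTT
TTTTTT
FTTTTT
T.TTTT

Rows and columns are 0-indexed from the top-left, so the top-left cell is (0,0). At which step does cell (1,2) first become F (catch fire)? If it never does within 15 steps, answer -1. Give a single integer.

Step 1: cell (1,2)='F' (+7 fires, +2 burnt)
  -> target ignites at step 1
Step 2: cell (1,2)='.' (+4 fires, +7 burnt)
Step 3: cell (1,2)='.' (+5 fires, +4 burnt)
Step 4: cell (1,2)='.' (+5 fires, +5 burnt)
Step 5: cell (1,2)='.' (+4 fires, +5 burnt)
Step 6: cell (1,2)='.' (+1 fires, +4 burnt)
Step 7: cell (1,2)='.' (+0 fires, +1 burnt)
  fire out at step 7

1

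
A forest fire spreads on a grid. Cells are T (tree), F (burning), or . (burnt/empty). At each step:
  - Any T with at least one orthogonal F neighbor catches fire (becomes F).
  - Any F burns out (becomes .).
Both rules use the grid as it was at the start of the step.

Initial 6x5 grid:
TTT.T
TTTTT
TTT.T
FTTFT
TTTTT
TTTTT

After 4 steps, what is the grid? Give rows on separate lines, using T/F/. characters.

Step 1: 6 trees catch fire, 2 burn out
  TTT.T
  TTTTT
  FTT.T
  .FF.F
  FTTFT
  TTTTT
Step 2: 9 trees catch fire, 6 burn out
  TTT.T
  FTTTT
  .FF.F
  .....
  .FF.F
  FTTFT
Step 3: 7 trees catch fire, 9 burn out
  FTT.T
  .FFTF
  .....
  .....
  .....
  .FF.F
Step 4: 4 trees catch fire, 7 burn out
  .FF.F
  ...F.
  .....
  .....
  .....
  .....

.FF.F
...F.
.....
.....
.....
.....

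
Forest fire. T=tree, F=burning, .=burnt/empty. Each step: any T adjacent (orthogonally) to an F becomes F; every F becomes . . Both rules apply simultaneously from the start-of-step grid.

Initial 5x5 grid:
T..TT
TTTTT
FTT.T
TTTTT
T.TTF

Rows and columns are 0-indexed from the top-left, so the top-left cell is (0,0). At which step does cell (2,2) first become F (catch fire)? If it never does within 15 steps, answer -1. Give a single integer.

Step 1: cell (2,2)='T' (+5 fires, +2 burnt)
Step 2: cell (2,2)='F' (+8 fires, +5 burnt)
  -> target ignites at step 2
Step 3: cell (2,2)='.' (+3 fires, +8 burnt)
Step 4: cell (2,2)='.' (+2 fires, +3 burnt)
Step 5: cell (2,2)='.' (+1 fires, +2 burnt)
Step 6: cell (2,2)='.' (+0 fires, +1 burnt)
  fire out at step 6

2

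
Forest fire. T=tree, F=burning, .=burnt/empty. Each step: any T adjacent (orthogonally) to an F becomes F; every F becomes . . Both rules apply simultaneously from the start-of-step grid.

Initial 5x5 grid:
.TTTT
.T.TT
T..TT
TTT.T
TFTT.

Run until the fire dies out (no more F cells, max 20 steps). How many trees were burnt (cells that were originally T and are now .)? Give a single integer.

Answer: 7

Derivation:
Step 1: +3 fires, +1 burnt (F count now 3)
Step 2: +3 fires, +3 burnt (F count now 3)
Step 3: +1 fires, +3 burnt (F count now 1)
Step 4: +0 fires, +1 burnt (F count now 0)
Fire out after step 4
Initially T: 17, now '.': 15
Total burnt (originally-T cells now '.'): 7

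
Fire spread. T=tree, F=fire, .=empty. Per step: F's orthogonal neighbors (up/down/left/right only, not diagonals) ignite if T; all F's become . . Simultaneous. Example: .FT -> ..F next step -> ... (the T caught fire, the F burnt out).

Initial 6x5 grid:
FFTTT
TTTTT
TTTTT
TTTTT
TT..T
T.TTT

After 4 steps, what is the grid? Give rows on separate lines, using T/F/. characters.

Step 1: 3 trees catch fire, 2 burn out
  ..FTT
  FFTTT
  TTTTT
  TTTTT
  TT..T
  T.TTT
Step 2: 4 trees catch fire, 3 burn out
  ...FT
  ..FTT
  FFTTT
  TTTTT
  TT..T
  T.TTT
Step 3: 5 trees catch fire, 4 burn out
  ....F
  ...FT
  ..FTT
  FFTTT
  TT..T
  T.TTT
Step 4: 5 trees catch fire, 5 burn out
  .....
  ....F
  ...FT
  ..FTT
  FF..T
  T.TTT

.....
....F
...FT
..FTT
FF..T
T.TTT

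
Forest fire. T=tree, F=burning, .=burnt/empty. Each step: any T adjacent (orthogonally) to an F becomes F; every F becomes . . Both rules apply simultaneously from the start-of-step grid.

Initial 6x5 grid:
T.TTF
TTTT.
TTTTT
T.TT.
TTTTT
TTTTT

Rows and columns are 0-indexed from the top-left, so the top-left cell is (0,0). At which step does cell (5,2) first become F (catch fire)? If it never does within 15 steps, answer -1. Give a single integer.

Step 1: cell (5,2)='T' (+1 fires, +1 burnt)
Step 2: cell (5,2)='T' (+2 fires, +1 burnt)
Step 3: cell (5,2)='T' (+2 fires, +2 burnt)
Step 4: cell (5,2)='T' (+4 fires, +2 burnt)
Step 5: cell (5,2)='T' (+4 fires, +4 burnt)
Step 6: cell (5,2)='T' (+5 fires, +4 burnt)
Step 7: cell (5,2)='F' (+4 fires, +5 burnt)
  -> target ignites at step 7
Step 8: cell (5,2)='.' (+2 fires, +4 burnt)
Step 9: cell (5,2)='.' (+1 fires, +2 burnt)
Step 10: cell (5,2)='.' (+0 fires, +1 burnt)
  fire out at step 10

7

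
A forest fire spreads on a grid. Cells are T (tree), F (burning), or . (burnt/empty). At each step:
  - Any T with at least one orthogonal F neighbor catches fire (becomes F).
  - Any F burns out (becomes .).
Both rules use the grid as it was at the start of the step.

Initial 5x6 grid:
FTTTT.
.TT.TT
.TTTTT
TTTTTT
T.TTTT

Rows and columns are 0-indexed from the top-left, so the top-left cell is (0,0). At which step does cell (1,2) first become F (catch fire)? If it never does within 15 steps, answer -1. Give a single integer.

Step 1: cell (1,2)='T' (+1 fires, +1 burnt)
Step 2: cell (1,2)='T' (+2 fires, +1 burnt)
Step 3: cell (1,2)='F' (+3 fires, +2 burnt)
  -> target ignites at step 3
Step 4: cell (1,2)='.' (+3 fires, +3 burnt)
Step 5: cell (1,2)='.' (+4 fires, +3 burnt)
Step 6: cell (1,2)='.' (+5 fires, +4 burnt)
Step 7: cell (1,2)='.' (+3 fires, +5 burnt)
Step 8: cell (1,2)='.' (+2 fires, +3 burnt)
Step 9: cell (1,2)='.' (+1 fires, +2 burnt)
Step 10: cell (1,2)='.' (+0 fires, +1 burnt)
  fire out at step 10

3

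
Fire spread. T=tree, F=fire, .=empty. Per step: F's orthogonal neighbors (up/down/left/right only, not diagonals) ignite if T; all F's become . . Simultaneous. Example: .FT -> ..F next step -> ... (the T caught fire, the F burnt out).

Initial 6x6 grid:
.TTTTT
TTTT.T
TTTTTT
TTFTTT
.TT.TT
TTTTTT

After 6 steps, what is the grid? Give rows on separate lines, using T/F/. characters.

Step 1: 4 trees catch fire, 1 burn out
  .TTTTT
  TTTT.T
  TTFTTT
  TF.FTT
  .TF.TT
  TTTTTT
Step 2: 7 trees catch fire, 4 burn out
  .TTTTT
  TTFT.T
  TF.FTT
  F...FT
  .F..TT
  TTFTTT
Step 3: 9 trees catch fire, 7 burn out
  .TFTTT
  TF.F.T
  F...FT
  .....F
  ....FT
  TF.FTT
Step 4: 7 trees catch fire, 9 burn out
  .F.FTT
  F....T
  .....F
  ......
  .....F
  F...FT
Step 5: 3 trees catch fire, 7 burn out
  ....FT
  .....F
  ......
  ......
  ......
  .....F
Step 6: 1 trees catch fire, 3 burn out
  .....F
  ......
  ......
  ......
  ......
  ......

.....F
......
......
......
......
......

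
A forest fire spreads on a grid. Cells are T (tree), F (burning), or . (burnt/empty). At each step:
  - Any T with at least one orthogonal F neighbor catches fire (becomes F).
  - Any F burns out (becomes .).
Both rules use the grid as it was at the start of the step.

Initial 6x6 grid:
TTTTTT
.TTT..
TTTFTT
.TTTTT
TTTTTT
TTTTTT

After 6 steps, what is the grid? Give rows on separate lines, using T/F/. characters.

Step 1: 4 trees catch fire, 1 burn out
  TTTTTT
  .TTF..
  TTF.FT
  .TTFTT
  TTTTTT
  TTTTTT
Step 2: 7 trees catch fire, 4 burn out
  TTTFTT
  .TF...
  TF...F
  .TF.FT
  TTTFTT
  TTTTTT
Step 3: 9 trees catch fire, 7 burn out
  TTF.FT
  .F....
  F.....
  .F...F
  TTF.FT
  TTTFTT
Step 4: 6 trees catch fire, 9 burn out
  TF...F
  ......
  ......
  ......
  TF...F
  TTF.FT
Step 5: 4 trees catch fire, 6 burn out
  F.....
  ......
  ......
  ......
  F.....
  TF...F
Step 6: 1 trees catch fire, 4 burn out
  ......
  ......
  ......
  ......
  ......
  F.....

......
......
......
......
......
F.....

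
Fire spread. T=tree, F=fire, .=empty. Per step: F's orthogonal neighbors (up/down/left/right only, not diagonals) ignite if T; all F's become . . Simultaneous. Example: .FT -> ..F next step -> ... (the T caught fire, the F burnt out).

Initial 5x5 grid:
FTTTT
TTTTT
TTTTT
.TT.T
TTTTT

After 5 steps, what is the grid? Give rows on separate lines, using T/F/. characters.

Step 1: 2 trees catch fire, 1 burn out
  .FTTT
  FTTTT
  TTTTT
  .TT.T
  TTTTT
Step 2: 3 trees catch fire, 2 burn out
  ..FTT
  .FTTT
  FTTTT
  .TT.T
  TTTTT
Step 3: 3 trees catch fire, 3 burn out
  ...FT
  ..FTT
  .FTTT
  .TT.T
  TTTTT
Step 4: 4 trees catch fire, 3 burn out
  ....F
  ...FT
  ..FTT
  .FT.T
  TTTTT
Step 5: 4 trees catch fire, 4 burn out
  .....
  ....F
  ...FT
  ..F.T
  TFTTT

.....
....F
...FT
..F.T
TFTTT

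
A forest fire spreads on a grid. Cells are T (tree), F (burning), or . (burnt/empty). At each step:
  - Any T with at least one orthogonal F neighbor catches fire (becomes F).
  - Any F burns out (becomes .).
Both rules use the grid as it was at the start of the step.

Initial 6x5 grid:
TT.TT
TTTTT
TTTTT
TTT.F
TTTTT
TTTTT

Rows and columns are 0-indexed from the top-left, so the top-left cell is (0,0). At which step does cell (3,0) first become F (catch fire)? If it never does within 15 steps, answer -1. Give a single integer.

Step 1: cell (3,0)='T' (+2 fires, +1 burnt)
Step 2: cell (3,0)='T' (+4 fires, +2 burnt)
Step 3: cell (3,0)='T' (+5 fires, +4 burnt)
Step 4: cell (3,0)='T' (+6 fires, +5 burnt)
Step 5: cell (3,0)='T' (+5 fires, +6 burnt)
Step 6: cell (3,0)='F' (+4 fires, +5 burnt)
  -> target ignites at step 6
Step 7: cell (3,0)='.' (+1 fires, +4 burnt)
Step 8: cell (3,0)='.' (+0 fires, +1 burnt)
  fire out at step 8

6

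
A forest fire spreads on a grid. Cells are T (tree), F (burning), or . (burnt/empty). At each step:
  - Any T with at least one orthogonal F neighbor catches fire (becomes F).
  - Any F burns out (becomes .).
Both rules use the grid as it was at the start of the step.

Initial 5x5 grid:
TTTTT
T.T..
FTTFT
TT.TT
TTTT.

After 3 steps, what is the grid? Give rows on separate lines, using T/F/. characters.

Step 1: 6 trees catch fire, 2 burn out
  TTTTT
  F.T..
  .FF.F
  FT.FT
  TTTT.
Step 2: 6 trees catch fire, 6 burn out
  FTTTT
  ..F..
  .....
  .F..F
  FTTF.
Step 3: 4 trees catch fire, 6 burn out
  .FFTT
  .....
  .....
  .....
  .FF..

.FFTT
.....
.....
.....
.FF..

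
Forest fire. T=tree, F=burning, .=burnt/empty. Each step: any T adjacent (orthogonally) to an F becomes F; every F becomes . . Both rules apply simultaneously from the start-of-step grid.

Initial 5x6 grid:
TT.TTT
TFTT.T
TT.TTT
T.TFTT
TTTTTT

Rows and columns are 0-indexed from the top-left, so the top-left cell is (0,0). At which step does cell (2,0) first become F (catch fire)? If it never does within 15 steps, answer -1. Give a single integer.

Step 1: cell (2,0)='T' (+8 fires, +2 burnt)
Step 2: cell (2,0)='F' (+7 fires, +8 burnt)
  -> target ignites at step 2
Step 3: cell (2,0)='.' (+5 fires, +7 burnt)
Step 4: cell (2,0)='.' (+3 fires, +5 burnt)
Step 5: cell (2,0)='.' (+1 fires, +3 burnt)
Step 6: cell (2,0)='.' (+0 fires, +1 burnt)
  fire out at step 6

2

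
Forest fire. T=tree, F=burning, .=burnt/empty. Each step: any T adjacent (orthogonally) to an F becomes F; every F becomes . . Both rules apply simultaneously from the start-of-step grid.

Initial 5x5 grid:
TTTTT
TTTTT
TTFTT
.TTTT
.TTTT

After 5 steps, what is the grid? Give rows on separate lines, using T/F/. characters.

Step 1: 4 trees catch fire, 1 burn out
  TTTTT
  TTFTT
  TF.FT
  .TFTT
  .TTTT
Step 2: 8 trees catch fire, 4 burn out
  TTFTT
  TF.FT
  F...F
  .F.FT
  .TFTT
Step 3: 7 trees catch fire, 8 burn out
  TF.FT
  F...F
  .....
  ....F
  .F.FT
Step 4: 3 trees catch fire, 7 burn out
  F...F
  .....
  .....
  .....
  ....F
Step 5: 0 trees catch fire, 3 burn out
  .....
  .....
  .....
  .....
  .....

.....
.....
.....
.....
.....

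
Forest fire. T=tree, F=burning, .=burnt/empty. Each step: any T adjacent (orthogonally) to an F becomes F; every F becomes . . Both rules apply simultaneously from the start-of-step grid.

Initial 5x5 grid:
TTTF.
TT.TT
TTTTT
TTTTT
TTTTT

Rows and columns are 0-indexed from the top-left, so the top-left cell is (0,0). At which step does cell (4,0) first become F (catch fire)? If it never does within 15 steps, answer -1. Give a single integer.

Step 1: cell (4,0)='T' (+2 fires, +1 burnt)
Step 2: cell (4,0)='T' (+3 fires, +2 burnt)
Step 3: cell (4,0)='T' (+5 fires, +3 burnt)
Step 4: cell (4,0)='T' (+5 fires, +5 burnt)
Step 5: cell (4,0)='T' (+4 fires, +5 burnt)
Step 6: cell (4,0)='T' (+2 fires, +4 burnt)
Step 7: cell (4,0)='F' (+1 fires, +2 burnt)
  -> target ignites at step 7
Step 8: cell (4,0)='.' (+0 fires, +1 burnt)
  fire out at step 8

7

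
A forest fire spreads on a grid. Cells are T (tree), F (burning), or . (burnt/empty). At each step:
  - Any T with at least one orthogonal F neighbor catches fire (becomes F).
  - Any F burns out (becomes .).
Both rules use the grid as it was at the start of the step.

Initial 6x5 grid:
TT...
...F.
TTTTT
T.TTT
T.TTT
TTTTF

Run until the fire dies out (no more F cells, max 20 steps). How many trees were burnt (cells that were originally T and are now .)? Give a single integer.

Answer: 17

Derivation:
Step 1: +3 fires, +2 burnt (F count now 3)
Step 2: +6 fires, +3 burnt (F count now 6)
Step 3: +4 fires, +6 burnt (F count now 4)
Step 4: +2 fires, +4 burnt (F count now 2)
Step 5: +2 fires, +2 burnt (F count now 2)
Step 6: +0 fires, +2 burnt (F count now 0)
Fire out after step 6
Initially T: 19, now '.': 28
Total burnt (originally-T cells now '.'): 17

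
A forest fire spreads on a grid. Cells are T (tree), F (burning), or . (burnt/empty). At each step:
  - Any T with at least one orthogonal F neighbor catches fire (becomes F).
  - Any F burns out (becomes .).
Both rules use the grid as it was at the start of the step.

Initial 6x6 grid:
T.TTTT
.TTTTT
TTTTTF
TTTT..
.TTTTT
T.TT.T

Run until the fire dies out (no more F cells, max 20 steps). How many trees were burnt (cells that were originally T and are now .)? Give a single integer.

Step 1: +2 fires, +1 burnt (F count now 2)
Step 2: +3 fires, +2 burnt (F count now 3)
Step 3: +4 fires, +3 burnt (F count now 4)
Step 4: +5 fires, +4 burnt (F count now 5)
Step 5: +7 fires, +5 burnt (F count now 7)
Step 6: +4 fires, +7 burnt (F count now 4)
Step 7: +1 fires, +4 burnt (F count now 1)
Step 8: +0 fires, +1 burnt (F count now 0)
Fire out after step 8
Initially T: 28, now '.': 34
Total burnt (originally-T cells now '.'): 26

Answer: 26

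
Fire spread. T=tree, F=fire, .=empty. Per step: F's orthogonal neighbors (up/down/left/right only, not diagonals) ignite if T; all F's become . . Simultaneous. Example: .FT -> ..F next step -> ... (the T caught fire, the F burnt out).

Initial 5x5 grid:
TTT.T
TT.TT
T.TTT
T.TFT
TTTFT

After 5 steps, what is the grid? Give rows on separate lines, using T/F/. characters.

Step 1: 5 trees catch fire, 2 burn out
  TTT.T
  TT.TT
  T.TFT
  T.F.F
  TTF.F
Step 2: 4 trees catch fire, 5 burn out
  TTT.T
  TT.FT
  T.F.F
  T....
  TF...
Step 3: 2 trees catch fire, 4 burn out
  TTT.T
  TT..F
  T....
  T....
  F....
Step 4: 2 trees catch fire, 2 burn out
  TTT.F
  TT...
  T....
  F....
  .....
Step 5: 1 trees catch fire, 2 burn out
  TTT..
  TT...
  F....
  .....
  .....

TTT..
TT...
F....
.....
.....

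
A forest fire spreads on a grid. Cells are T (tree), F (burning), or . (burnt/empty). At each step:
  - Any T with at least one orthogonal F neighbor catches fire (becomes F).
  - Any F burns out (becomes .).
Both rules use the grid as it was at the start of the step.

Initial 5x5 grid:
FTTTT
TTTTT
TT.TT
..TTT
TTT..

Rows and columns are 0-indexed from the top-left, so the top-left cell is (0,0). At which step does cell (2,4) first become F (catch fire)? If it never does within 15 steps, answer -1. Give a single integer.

Step 1: cell (2,4)='T' (+2 fires, +1 burnt)
Step 2: cell (2,4)='T' (+3 fires, +2 burnt)
Step 3: cell (2,4)='T' (+3 fires, +3 burnt)
Step 4: cell (2,4)='T' (+2 fires, +3 burnt)
Step 5: cell (2,4)='T' (+2 fires, +2 burnt)
Step 6: cell (2,4)='F' (+2 fires, +2 burnt)
  -> target ignites at step 6
Step 7: cell (2,4)='.' (+2 fires, +2 burnt)
Step 8: cell (2,4)='.' (+1 fires, +2 burnt)
Step 9: cell (2,4)='.' (+1 fires, +1 burnt)
Step 10: cell (2,4)='.' (+1 fires, +1 burnt)
Step 11: cell (2,4)='.' (+0 fires, +1 burnt)
  fire out at step 11

6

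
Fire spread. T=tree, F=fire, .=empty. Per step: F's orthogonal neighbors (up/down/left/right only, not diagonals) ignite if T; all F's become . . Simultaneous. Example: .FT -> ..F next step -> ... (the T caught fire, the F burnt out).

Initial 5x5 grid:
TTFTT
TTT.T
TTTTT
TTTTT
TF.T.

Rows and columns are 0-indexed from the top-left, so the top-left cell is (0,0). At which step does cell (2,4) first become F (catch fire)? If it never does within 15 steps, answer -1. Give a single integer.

Step 1: cell (2,4)='T' (+5 fires, +2 burnt)
Step 2: cell (2,4)='T' (+7 fires, +5 burnt)
Step 3: cell (2,4)='T' (+5 fires, +7 burnt)
Step 4: cell (2,4)='F' (+3 fires, +5 burnt)
  -> target ignites at step 4
Step 5: cell (2,4)='.' (+0 fires, +3 burnt)
  fire out at step 5

4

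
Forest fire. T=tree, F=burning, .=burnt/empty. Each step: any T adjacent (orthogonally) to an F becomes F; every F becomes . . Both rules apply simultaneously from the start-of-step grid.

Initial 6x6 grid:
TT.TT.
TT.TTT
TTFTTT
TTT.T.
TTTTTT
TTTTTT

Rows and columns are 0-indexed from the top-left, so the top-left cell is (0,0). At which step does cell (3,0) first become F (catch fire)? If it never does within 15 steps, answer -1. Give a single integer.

Step 1: cell (3,0)='T' (+3 fires, +1 burnt)
Step 2: cell (3,0)='T' (+6 fires, +3 burnt)
Step 3: cell (3,0)='F' (+10 fires, +6 burnt)
  -> target ignites at step 3
Step 4: cell (3,0)='.' (+7 fires, +10 burnt)
Step 5: cell (3,0)='.' (+3 fires, +7 burnt)
Step 6: cell (3,0)='.' (+1 fires, +3 burnt)
Step 7: cell (3,0)='.' (+0 fires, +1 burnt)
  fire out at step 7

3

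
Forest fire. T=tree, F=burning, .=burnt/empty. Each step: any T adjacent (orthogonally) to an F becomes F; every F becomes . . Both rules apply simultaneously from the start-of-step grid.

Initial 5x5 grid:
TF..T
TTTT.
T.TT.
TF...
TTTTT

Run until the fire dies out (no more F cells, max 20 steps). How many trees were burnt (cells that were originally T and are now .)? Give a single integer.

Answer: 14

Derivation:
Step 1: +4 fires, +2 burnt (F count now 4)
Step 2: +5 fires, +4 burnt (F count now 5)
Step 3: +3 fires, +5 burnt (F count now 3)
Step 4: +2 fires, +3 burnt (F count now 2)
Step 5: +0 fires, +2 burnt (F count now 0)
Fire out after step 5
Initially T: 15, now '.': 24
Total burnt (originally-T cells now '.'): 14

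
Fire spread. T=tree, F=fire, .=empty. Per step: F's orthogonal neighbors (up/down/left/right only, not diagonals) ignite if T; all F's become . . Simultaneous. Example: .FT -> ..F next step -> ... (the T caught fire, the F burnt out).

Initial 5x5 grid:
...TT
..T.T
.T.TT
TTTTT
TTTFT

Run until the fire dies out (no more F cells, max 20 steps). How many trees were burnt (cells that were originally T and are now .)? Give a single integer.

Answer: 15

Derivation:
Step 1: +3 fires, +1 burnt (F count now 3)
Step 2: +4 fires, +3 burnt (F count now 4)
Step 3: +3 fires, +4 burnt (F count now 3)
Step 4: +3 fires, +3 burnt (F count now 3)
Step 5: +1 fires, +3 burnt (F count now 1)
Step 6: +1 fires, +1 burnt (F count now 1)
Step 7: +0 fires, +1 burnt (F count now 0)
Fire out after step 7
Initially T: 16, now '.': 24
Total burnt (originally-T cells now '.'): 15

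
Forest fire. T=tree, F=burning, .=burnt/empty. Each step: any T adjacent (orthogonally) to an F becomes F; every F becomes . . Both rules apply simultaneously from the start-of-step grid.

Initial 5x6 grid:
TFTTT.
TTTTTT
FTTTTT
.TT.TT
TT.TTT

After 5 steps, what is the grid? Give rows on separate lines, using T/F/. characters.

Step 1: 5 trees catch fire, 2 burn out
  F.FTT.
  FFTTTT
  .FTTTT
  .TT.TT
  TT.TTT
Step 2: 4 trees catch fire, 5 burn out
  ...FT.
  ..FTTT
  ..FTTT
  .FT.TT
  TT.TTT
Step 3: 5 trees catch fire, 4 burn out
  ....F.
  ...FTT
  ...FTT
  ..F.TT
  TF.TTT
Step 4: 3 trees catch fire, 5 burn out
  ......
  ....FT
  ....FT
  ....TT
  F..TTT
Step 5: 3 trees catch fire, 3 burn out
  ......
  .....F
  .....F
  ....FT
  ...TTT

......
.....F
.....F
....FT
...TTT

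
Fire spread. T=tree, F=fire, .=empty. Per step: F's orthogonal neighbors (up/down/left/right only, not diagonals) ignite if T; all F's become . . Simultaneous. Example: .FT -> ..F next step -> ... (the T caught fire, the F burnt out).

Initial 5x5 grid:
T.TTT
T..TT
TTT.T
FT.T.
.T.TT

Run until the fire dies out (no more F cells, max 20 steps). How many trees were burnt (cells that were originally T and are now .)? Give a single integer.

Answer: 7

Derivation:
Step 1: +2 fires, +1 burnt (F count now 2)
Step 2: +3 fires, +2 burnt (F count now 3)
Step 3: +2 fires, +3 burnt (F count now 2)
Step 4: +0 fires, +2 burnt (F count now 0)
Fire out after step 4
Initially T: 16, now '.': 16
Total burnt (originally-T cells now '.'): 7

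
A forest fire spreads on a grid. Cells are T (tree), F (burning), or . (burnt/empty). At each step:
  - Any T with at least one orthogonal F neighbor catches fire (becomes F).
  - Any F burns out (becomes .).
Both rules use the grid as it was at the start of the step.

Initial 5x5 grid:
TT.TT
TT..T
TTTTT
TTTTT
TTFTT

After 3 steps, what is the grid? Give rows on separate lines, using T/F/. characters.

Step 1: 3 trees catch fire, 1 burn out
  TT.TT
  TT..T
  TTTTT
  TTFTT
  TF.FT
Step 2: 5 trees catch fire, 3 burn out
  TT.TT
  TT..T
  TTFTT
  TF.FT
  F...F
Step 3: 4 trees catch fire, 5 burn out
  TT.TT
  TT..T
  TF.FT
  F...F
  .....

TT.TT
TT..T
TF.FT
F...F
.....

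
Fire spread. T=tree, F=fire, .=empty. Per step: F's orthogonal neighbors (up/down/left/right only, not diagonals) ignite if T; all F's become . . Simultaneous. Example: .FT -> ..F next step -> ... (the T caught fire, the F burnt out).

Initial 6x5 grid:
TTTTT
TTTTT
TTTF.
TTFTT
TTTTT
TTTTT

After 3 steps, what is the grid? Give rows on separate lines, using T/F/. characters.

Step 1: 5 trees catch fire, 2 burn out
  TTTTT
  TTTFT
  TTF..
  TF.FT
  TTFTT
  TTTTT
Step 2: 9 trees catch fire, 5 burn out
  TTTFT
  TTF.F
  TF...
  F...F
  TF.FT
  TTFTT
Step 3: 8 trees catch fire, 9 burn out
  TTF.F
  TF...
  F....
  .....
  F...F
  TF.FT

TTF.F
TF...
F....
.....
F...F
TF.FT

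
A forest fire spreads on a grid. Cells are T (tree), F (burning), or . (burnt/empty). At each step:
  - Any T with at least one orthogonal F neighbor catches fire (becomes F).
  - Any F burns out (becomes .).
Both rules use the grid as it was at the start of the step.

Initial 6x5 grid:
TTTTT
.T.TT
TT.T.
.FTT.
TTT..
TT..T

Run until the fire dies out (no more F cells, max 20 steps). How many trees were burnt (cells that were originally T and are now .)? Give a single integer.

Step 1: +3 fires, +1 burnt (F count now 3)
Step 2: +6 fires, +3 burnt (F count now 6)
Step 3: +3 fires, +6 burnt (F count now 3)
Step 4: +3 fires, +3 burnt (F count now 3)
Step 5: +2 fires, +3 burnt (F count now 2)
Step 6: +1 fires, +2 burnt (F count now 1)
Step 7: +0 fires, +1 burnt (F count now 0)
Fire out after step 7
Initially T: 19, now '.': 29
Total burnt (originally-T cells now '.'): 18

Answer: 18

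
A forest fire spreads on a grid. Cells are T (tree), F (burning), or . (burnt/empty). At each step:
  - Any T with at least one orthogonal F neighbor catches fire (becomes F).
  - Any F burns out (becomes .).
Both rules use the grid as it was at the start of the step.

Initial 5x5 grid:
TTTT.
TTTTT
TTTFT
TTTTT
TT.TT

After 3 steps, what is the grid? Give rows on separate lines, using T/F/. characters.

Step 1: 4 trees catch fire, 1 burn out
  TTTT.
  TTTFT
  TTF.F
  TTTFT
  TT.TT
Step 2: 7 trees catch fire, 4 burn out
  TTTF.
  TTF.F
  TF...
  TTF.F
  TT.FT
Step 3: 5 trees catch fire, 7 burn out
  TTF..
  TF...
  F....
  TF...
  TT..F

TTF..
TF...
F....
TF...
TT..F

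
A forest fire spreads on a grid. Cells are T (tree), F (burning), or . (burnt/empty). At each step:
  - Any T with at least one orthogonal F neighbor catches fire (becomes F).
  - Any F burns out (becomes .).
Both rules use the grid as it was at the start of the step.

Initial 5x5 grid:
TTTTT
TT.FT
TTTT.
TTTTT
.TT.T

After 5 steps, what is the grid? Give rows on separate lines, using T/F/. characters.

Step 1: 3 trees catch fire, 1 burn out
  TTTFT
  TT..F
  TTTF.
  TTTTT
  .TT.T
Step 2: 4 trees catch fire, 3 burn out
  TTF.F
  TT...
  TTF..
  TTTFT
  .TT.T
Step 3: 4 trees catch fire, 4 burn out
  TF...
  TT...
  TF...
  TTF.F
  .TT.T
Step 4: 6 trees catch fire, 4 burn out
  F....
  TF...
  F....
  TF...
  .TF.F
Step 5: 3 trees catch fire, 6 burn out
  .....
  F....
  .....
  F....
  .F...

.....
F....
.....
F....
.F...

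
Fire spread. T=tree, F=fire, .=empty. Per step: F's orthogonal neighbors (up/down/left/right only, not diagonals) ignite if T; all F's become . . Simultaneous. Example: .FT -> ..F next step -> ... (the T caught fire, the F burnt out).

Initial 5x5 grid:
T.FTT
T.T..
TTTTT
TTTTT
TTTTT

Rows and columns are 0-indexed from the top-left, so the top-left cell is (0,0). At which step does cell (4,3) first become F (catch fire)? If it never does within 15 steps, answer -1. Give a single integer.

Step 1: cell (4,3)='T' (+2 fires, +1 burnt)
Step 2: cell (4,3)='T' (+2 fires, +2 burnt)
Step 3: cell (4,3)='T' (+3 fires, +2 burnt)
Step 4: cell (4,3)='T' (+5 fires, +3 burnt)
Step 5: cell (4,3)='F' (+5 fires, +5 burnt)
  -> target ignites at step 5
Step 6: cell (4,3)='.' (+3 fires, +5 burnt)
Step 7: cell (4,3)='.' (+0 fires, +3 burnt)
  fire out at step 7

5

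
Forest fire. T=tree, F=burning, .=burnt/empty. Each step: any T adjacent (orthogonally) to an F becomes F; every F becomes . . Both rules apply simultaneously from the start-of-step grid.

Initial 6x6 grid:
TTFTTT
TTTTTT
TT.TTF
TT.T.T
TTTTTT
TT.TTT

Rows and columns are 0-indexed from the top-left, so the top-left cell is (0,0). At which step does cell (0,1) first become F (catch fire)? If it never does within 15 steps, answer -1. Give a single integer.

Step 1: cell (0,1)='F' (+6 fires, +2 burnt)
  -> target ignites at step 1
Step 2: cell (0,1)='.' (+8 fires, +6 burnt)
Step 3: cell (0,1)='.' (+5 fires, +8 burnt)
Step 4: cell (0,1)='.' (+4 fires, +5 burnt)
Step 5: cell (0,1)='.' (+4 fires, +4 burnt)
Step 6: cell (0,1)='.' (+2 fires, +4 burnt)
Step 7: cell (0,1)='.' (+1 fires, +2 burnt)
Step 8: cell (0,1)='.' (+0 fires, +1 burnt)
  fire out at step 8

1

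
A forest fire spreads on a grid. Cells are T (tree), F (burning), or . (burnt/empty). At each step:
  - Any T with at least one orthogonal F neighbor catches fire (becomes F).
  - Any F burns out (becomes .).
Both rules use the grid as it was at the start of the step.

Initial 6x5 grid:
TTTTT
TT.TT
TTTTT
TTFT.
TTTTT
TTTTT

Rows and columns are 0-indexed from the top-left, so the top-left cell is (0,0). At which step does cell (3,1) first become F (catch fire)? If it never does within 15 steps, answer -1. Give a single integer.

Step 1: cell (3,1)='F' (+4 fires, +1 burnt)
  -> target ignites at step 1
Step 2: cell (3,1)='.' (+6 fires, +4 burnt)
Step 3: cell (3,1)='.' (+8 fires, +6 burnt)
Step 4: cell (3,1)='.' (+6 fires, +8 burnt)
Step 5: cell (3,1)='.' (+3 fires, +6 burnt)
Step 6: cell (3,1)='.' (+0 fires, +3 burnt)
  fire out at step 6

1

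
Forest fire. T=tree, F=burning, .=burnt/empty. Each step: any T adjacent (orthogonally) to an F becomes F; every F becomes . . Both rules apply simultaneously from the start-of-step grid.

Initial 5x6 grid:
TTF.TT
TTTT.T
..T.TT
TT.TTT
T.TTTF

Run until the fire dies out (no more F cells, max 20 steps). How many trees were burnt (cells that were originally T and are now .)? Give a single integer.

Answer: 18

Derivation:
Step 1: +4 fires, +2 burnt (F count now 4)
Step 2: +7 fires, +4 burnt (F count now 7)
Step 3: +5 fires, +7 burnt (F count now 5)
Step 4: +1 fires, +5 burnt (F count now 1)
Step 5: +1 fires, +1 burnt (F count now 1)
Step 6: +0 fires, +1 burnt (F count now 0)
Fire out after step 6
Initially T: 21, now '.': 27
Total burnt (originally-T cells now '.'): 18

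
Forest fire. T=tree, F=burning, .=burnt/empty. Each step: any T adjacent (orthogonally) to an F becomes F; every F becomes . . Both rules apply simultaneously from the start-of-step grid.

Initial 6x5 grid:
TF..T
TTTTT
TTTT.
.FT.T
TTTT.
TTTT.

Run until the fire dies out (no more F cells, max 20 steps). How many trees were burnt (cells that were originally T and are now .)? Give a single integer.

Step 1: +5 fires, +2 burnt (F count now 5)
Step 2: +7 fires, +5 burnt (F count now 7)
Step 3: +5 fires, +7 burnt (F count now 5)
Step 4: +2 fires, +5 burnt (F count now 2)
Step 5: +1 fires, +2 burnt (F count now 1)
Step 6: +0 fires, +1 burnt (F count now 0)
Fire out after step 6
Initially T: 21, now '.': 29
Total burnt (originally-T cells now '.'): 20

Answer: 20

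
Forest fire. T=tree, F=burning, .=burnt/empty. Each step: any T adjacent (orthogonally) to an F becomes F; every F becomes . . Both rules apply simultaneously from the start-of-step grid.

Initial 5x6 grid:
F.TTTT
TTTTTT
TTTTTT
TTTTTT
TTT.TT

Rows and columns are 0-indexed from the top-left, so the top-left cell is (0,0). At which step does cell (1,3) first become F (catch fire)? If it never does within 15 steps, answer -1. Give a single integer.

Step 1: cell (1,3)='T' (+1 fires, +1 burnt)
Step 2: cell (1,3)='T' (+2 fires, +1 burnt)
Step 3: cell (1,3)='T' (+3 fires, +2 burnt)
Step 4: cell (1,3)='F' (+5 fires, +3 burnt)
  -> target ignites at step 4
Step 5: cell (1,3)='.' (+5 fires, +5 burnt)
Step 6: cell (1,3)='.' (+5 fires, +5 burnt)
Step 7: cell (1,3)='.' (+3 fires, +5 burnt)
Step 8: cell (1,3)='.' (+2 fires, +3 burnt)
Step 9: cell (1,3)='.' (+1 fires, +2 burnt)
Step 10: cell (1,3)='.' (+0 fires, +1 burnt)
  fire out at step 10

4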